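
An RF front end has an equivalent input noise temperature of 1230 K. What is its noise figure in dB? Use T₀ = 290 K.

F = 1 + T_e/T₀ = 1 + 1230/290 = 5.24138
NF = 10 log₁₀(5.24138) = 7.19 dB

7.19 dB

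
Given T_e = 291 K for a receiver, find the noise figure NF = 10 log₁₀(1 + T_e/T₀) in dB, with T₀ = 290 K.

F = 1 + T_e/T₀ = 1 + 291/290 = 2.00345
NF = 10 log₁₀(2.00345) = 3.02 dB

3.02 dB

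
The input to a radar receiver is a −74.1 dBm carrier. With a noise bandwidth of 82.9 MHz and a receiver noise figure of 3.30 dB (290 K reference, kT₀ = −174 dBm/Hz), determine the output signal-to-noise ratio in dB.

Noise floor: N = −174 + 10 log₁₀(B) + NF
10 log₁₀(8.29×10⁷) = 79.19 dB
N = −174 + 79.19 + 3.30 = −91.51 dBm
SNR = P_sig − N = −74.1 − (−91.51) = 17.41 dB → 17.4 dB

17.4 dB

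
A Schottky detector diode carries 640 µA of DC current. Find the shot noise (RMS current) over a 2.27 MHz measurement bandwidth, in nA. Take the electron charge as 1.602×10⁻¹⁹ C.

21.6 nA

I_n = √(2qI·B)
2qI·B = 2 × 1.602×10⁻¹⁹ × 6.40×10⁻⁴ × 2.27×10⁶ = 4.65×10⁻¹⁶ A²
I_n = √(4.65×10⁻¹⁶) = 2.16×10⁻⁸ A = 21.6 nA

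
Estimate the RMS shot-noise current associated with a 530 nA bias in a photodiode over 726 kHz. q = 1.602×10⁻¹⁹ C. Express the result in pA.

I_n = √(2qI·B)
2qI·B = 2 × 1.602×10⁻¹⁹ × 5.30×10⁻⁷ × 7.26×10⁵ = 1.23×10⁻¹⁹ A²
I_n = √(1.23×10⁻¹⁹) = 3.51×10⁻¹⁰ A = 351 pA

351 pA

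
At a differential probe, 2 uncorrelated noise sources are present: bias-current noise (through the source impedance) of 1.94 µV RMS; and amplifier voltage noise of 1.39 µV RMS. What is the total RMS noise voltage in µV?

2.39 µV

Uncorrelated sources add in power (mean-square): V_tot = √(ΣV_i²)
V_tot = √[(1.94×10⁻⁶)² + (1.39×10⁻⁶)²] = 2.39×10⁻⁶ V = 2.39 µV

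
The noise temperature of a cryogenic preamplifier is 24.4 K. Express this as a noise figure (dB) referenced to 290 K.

0.351 dB

F = 1 + T_e/T₀ = 1 + 24.4/290 = 1.08414
NF = 10 log₁₀(1.08414) = 0.351 dB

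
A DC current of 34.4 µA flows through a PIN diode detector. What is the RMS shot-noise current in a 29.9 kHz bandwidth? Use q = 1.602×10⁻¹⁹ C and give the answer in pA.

574 pA

I_n = √(2qI·B)
2qI·B = 2 × 1.602×10⁻¹⁹ × 3.44×10⁻⁵ × 2.99×10⁴ = 3.30×10⁻¹⁹ A²
I_n = √(3.30×10⁻¹⁹) = 5.74×10⁻¹⁰ A = 574 pA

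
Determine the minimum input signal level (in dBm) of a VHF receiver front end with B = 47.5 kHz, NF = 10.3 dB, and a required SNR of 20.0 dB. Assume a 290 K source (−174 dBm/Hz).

Sensitivity = −174 + 10 log₁₀(B) + NF + SNR_min
= −174 + 46.77 + 10.3 + 20.0
= −96.93 dBm → −96.9 dBm

−96.9 dBm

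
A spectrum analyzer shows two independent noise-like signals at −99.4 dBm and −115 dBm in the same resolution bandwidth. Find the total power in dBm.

Convert to linear, add, convert back:
P₁ = 1.15×10⁻¹³ W, P₂ = 3.16×10⁻¹⁵ W
P_tot = 1.18×10⁻¹³ W → 10 log₁₀(P_tot / 10⁻³) = −99.3 dBm

−99.3 dBm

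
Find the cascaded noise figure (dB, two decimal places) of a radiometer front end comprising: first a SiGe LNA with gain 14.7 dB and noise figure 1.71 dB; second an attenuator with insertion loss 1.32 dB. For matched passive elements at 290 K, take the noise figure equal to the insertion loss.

1.75 dB

Convert to linear (a loss of L dB is a gain of −L dB): F_i = 10^(NF_i/10), G_i = 10^(G_i,dB/10)
  Stage 1: F_1 = 10^(1.71/10) = 1.483, G_1 = 10^(14.7/10) = 29.51
  Stage 2: F_2 = 10^(1.32/10) = 1.355, G_2 = 10^(−1.32/10) = 0.7379
Friis cascade:
  F = 1.483 + (1.355 − 1)/29.51 = 1.495
NF = 10 log₁₀(1.495) = 1.75 dB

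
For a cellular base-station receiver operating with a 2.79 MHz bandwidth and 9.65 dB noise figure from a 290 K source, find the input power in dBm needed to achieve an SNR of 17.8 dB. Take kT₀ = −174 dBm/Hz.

−82.1 dBm

Sensitivity = −174 + 10 log₁₀(B) + NF + SNR_min
= −174 + 64.46 + 9.65 + 17.8
= −82.09 dBm → −82.1 dBm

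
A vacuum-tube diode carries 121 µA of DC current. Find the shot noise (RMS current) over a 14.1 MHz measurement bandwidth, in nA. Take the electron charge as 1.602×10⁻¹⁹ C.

I_n = √(2qI·B)
2qI·B = 2 × 1.602×10⁻¹⁹ × 1.21×10⁻⁴ × 1.41×10⁷ = 5.47×10⁻¹⁶ A²
I_n = √(5.47×10⁻¹⁶) = 2.34×10⁻⁸ A = 23.4 nA

23.4 nA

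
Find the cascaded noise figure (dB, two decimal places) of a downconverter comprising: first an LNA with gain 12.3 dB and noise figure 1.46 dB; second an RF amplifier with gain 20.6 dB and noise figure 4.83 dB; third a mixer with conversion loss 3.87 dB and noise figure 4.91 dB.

Convert to linear (a loss of L dB is a gain of −L dB): F_i = 10^(NF_i/10), G_i = 10^(G_i,dB/10)
  Stage 1: F_1 = 10^(1.46/10) = 1.400, G_1 = 10^(12.3/10) = 16.98
  Stage 2: F_2 = 10^(4.83/10) = 3.041, G_2 = 10^(20.6/10) = 114.8
  Stage 3: F_3 = 10^(4.91/10) = 3.097, G_3 = 10^(−3.87/10) = 0.4102
Friis cascade:
  F = 1.400 + (3.041 − 1)/16.98 + (3.097 − 1)/1950 = 1.521
NF = 10 log₁₀(1.521) = 1.82 dB

1.82 dB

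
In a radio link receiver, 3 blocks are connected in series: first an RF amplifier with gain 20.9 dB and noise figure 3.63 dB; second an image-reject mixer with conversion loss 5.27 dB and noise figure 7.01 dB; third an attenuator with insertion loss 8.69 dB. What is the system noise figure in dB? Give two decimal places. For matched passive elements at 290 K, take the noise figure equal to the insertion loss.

4.00 dB

Convert to linear (a loss of L dB is a gain of −L dB): F_i = 10^(NF_i/10), G_i = 10^(G_i,dB/10)
  Stage 1: F_1 = 10^(3.63/10) = 2.307, G_1 = 10^(20.9/10) = 123.0
  Stage 2: F_2 = 10^(7.01/10) = 5.023, G_2 = 10^(−5.27/10) = 0.2972
  Stage 3: F_3 = 10^(8.69/10) = 7.396, G_3 = 10^(−8.69/10) = 0.1352
Friis cascade:
  F = 2.307 + (5.023 − 1)/123.0 + (7.396 − 1)/36.56 = 2.514
NF = 10 log₁₀(2.514) = 4.00 dB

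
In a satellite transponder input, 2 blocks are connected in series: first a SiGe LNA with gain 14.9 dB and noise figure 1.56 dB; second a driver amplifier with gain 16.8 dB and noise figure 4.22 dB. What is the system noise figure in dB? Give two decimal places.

1.72 dB

Convert to linear (a loss of L dB is a gain of −L dB): F_i = 10^(NF_i/10), G_i = 10^(G_i,dB/10)
  Stage 1: F_1 = 10^(1.56/10) = 1.432, G_1 = 10^(14.9/10) = 30.90
  Stage 2: F_2 = 10^(4.22/10) = 2.642, G_2 = 10^(16.8/10) = 47.86
Friis cascade:
  F = 1.432 + (2.642 − 1)/30.90 = 1.485
NF = 10 log₁₀(1.485) = 1.72 dB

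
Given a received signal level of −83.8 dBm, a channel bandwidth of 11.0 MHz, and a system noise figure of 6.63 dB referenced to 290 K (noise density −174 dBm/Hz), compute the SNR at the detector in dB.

Noise floor: N = −174 + 10 log₁₀(B) + NF
10 log₁₀(1.10×10⁷) = 70.41 dB
N = −174 + 70.41 + 6.63 = −96.96 dBm
SNR = P_sig − N = −83.8 − (−96.96) = 13.16 dB → 13.2 dB

13.2 dB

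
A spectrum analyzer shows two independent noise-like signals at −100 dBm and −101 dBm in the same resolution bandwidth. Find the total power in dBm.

−97.5 dBm

Convert to linear, add, convert back:
P₁ = 1.00×10⁻¹³ W, P₂ = 7.94×10⁻¹⁴ W
P_tot = 1.79×10⁻¹³ W → 10 log₁₀(P_tot / 10⁻³) = −97.5 dBm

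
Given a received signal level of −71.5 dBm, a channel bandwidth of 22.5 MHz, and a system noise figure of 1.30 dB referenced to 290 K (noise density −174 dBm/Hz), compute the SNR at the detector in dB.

27.7 dB

Noise floor: N = −174 + 10 log₁₀(B) + NF
10 log₁₀(2.25×10⁷) = 73.52 dB
N = −174 + 73.52 + 1.30 = −99.18 dBm
SNR = P_sig − N = −71.5 − (−99.18) = 27.68 dB → 27.7 dB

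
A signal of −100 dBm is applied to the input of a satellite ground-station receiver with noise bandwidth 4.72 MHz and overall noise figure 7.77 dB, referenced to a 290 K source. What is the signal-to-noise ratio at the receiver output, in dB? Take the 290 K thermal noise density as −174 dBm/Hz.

−0.5 dB

Noise floor: N = −174 + 10 log₁₀(B) + NF
10 log₁₀(4.72×10⁶) = 66.74 dB
N = −174 + 66.74 + 7.77 = −99.49 dBm
SNR = P_sig − N = −100 − (−99.49) = −0.51 dB → −0.5 dB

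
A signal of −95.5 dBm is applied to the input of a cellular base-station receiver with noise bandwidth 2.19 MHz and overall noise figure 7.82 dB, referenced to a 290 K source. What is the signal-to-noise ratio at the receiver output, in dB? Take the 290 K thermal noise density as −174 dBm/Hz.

7.3 dB

Noise floor: N = −174 + 10 log₁₀(B) + NF
10 log₁₀(2.19×10⁶) = 63.4 dB
N = −174 + 63.4 + 7.82 = −102.78 dBm
SNR = P_sig − N = −95.5 − (−102.78) = 7.28 dB → 7.3 dB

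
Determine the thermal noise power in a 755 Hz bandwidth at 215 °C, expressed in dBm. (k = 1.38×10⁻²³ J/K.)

−142.9 dBm

T = 215 °C + 273.15 = 488.15 K
P_n = kTB = 1.38×10⁻²³ × 488.15 × 7.55×10² = 5.09×10⁻¹⁸ W
In dBm: 10 log₁₀(5.09×10⁻¹⁸ / 10⁻³) = −142.9 dBm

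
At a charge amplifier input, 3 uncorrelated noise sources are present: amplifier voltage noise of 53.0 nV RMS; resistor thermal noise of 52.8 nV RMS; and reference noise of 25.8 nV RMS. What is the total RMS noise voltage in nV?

79.1 nV

Uncorrelated sources add in power (mean-square): V_tot = √(ΣV_i²)
V_tot = √[(5.30×10⁻⁸)² + (5.28×10⁻⁸)² + (2.58×10⁻⁸)²] = 7.91×10⁻⁸ V = 79.1 nV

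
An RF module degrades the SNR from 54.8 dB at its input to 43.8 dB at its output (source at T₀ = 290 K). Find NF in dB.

NF (dB) = SNR_in(dB) − SNR_out(dB) when the source is at T₀
NF = 54.8 − 43.8 = 11.0 dB

11.0 dB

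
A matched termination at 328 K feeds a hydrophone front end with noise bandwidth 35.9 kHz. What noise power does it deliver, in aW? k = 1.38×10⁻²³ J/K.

P_n = kTB = 1.38×10⁻²³ × 328 × 3.59×10⁴ = 1.62×10⁻¹⁶ W = 162 aW

162 aW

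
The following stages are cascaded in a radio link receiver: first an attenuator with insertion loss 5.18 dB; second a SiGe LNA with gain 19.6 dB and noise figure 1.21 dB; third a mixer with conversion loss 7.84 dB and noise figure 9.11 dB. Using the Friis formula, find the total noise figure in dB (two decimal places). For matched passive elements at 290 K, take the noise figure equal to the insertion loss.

6.64 dB

Convert to linear (a loss of L dB is a gain of −L dB): F_i = 10^(NF_i/10), G_i = 10^(G_i,dB/10)
  Stage 1: F_1 = 10^(5.18/10) = 3.296, G_1 = 10^(−5.18/10) = 0.3034
  Stage 2: F_2 = 10^(1.21/10) = 1.321, G_2 = 10^(19.6/10) = 91.20
  Stage 3: F_3 = 10^(9.11/10) = 8.147, G_3 = 10^(−7.84/10) = 0.1644
Friis cascade:
  F = 3.296 + (1.321 − 1)/0.3034 + (8.147 − 1)/27.67 = 4.613
NF = 10 log₁₀(4.613) = 6.64 dB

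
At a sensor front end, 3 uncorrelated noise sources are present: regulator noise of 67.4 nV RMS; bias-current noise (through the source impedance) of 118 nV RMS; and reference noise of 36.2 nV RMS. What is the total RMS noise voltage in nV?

Uncorrelated sources add in power (mean-square): V_tot = √(ΣV_i²)
V_tot = √[(6.74×10⁻⁸)² + (1.18×10⁻⁷)² + (3.62×10⁻⁸)²] = 1.41×10⁻⁷ V = 141 nV

141 nV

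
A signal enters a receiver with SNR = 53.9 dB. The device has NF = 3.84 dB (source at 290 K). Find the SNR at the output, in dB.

By definition F = SNR_in/SNR_out, so in dB: SNR_out = SNR_in − NF
SNR_out = 53.9 − 3.84 = 50.06 dB

50.06 dB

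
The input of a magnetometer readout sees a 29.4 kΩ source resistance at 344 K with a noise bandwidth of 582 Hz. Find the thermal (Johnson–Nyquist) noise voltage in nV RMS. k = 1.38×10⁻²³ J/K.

V_n = √(4kTRB)
4kTRB = 4 × 1.38×10⁻²³ × 344 × 2.94×10⁴ × 5.82×10² = 3.25×10⁻¹³ V²
V_n = √(3.25×10⁻¹³) = 5.70×10⁻⁷ V = 570 nV

570 nV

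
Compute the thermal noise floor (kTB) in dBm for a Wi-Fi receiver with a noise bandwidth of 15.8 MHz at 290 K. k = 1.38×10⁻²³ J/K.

P_n = kTB = 1.38×10⁻²³ × 290 × 1.58×10⁷ = 6.32×10⁻¹⁴ W
In dBm: 10 log₁₀(6.32×10⁻¹⁴ / 10⁻³) = −102.0 dBm

−102.0 dBm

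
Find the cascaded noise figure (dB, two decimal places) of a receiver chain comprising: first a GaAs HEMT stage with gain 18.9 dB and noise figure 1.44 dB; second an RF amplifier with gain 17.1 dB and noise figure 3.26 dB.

1.48 dB

Convert to linear (a loss of L dB is a gain of −L dB): F_i = 10^(NF_i/10), G_i = 10^(G_i,dB/10)
  Stage 1: F_1 = 10^(1.44/10) = 1.393, G_1 = 10^(18.9/10) = 77.62
  Stage 2: F_2 = 10^(3.26/10) = 2.118, G_2 = 10^(17.1/10) = 51.29
Friis cascade:
  F = 1.393 + (2.118 − 1)/77.62 = 1.408
NF = 10 log₁₀(1.408) = 1.48 dB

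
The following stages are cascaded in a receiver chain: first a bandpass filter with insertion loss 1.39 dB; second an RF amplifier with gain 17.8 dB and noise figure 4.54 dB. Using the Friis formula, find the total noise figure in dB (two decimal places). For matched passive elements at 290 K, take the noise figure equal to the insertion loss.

Convert to linear (a loss of L dB is a gain of −L dB): F_i = 10^(NF_i/10), G_i = 10^(G_i,dB/10)
  Stage 1: F_1 = 10^(1.39/10) = 1.377, G_1 = 10^(−1.39/10) = 0.7261
  Stage 2: F_2 = 10^(4.54/10) = 2.844, G_2 = 10^(17.8/10) = 60.26
Friis cascade:
  F = 1.377 + (2.844 − 1)/0.7261 = 3.917
NF = 10 log₁₀(3.917) = 5.93 dB

5.93 dB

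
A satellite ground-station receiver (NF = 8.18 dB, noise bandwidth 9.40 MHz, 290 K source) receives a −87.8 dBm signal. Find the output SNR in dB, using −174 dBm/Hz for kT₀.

Noise floor: N = −174 + 10 log₁₀(B) + NF
10 log₁₀(9.40×10⁶) = 69.73 dB
N = −174 + 69.73 + 8.18 = −96.09 dBm
SNR = P_sig − N = −87.8 − (−96.09) = 8.29 dB → 8.3 dB

8.3 dB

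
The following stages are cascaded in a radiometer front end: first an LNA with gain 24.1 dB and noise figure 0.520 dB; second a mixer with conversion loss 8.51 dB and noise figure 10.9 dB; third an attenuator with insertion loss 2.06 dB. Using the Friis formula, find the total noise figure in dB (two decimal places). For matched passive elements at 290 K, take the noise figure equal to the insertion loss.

0.75 dB

Convert to linear (a loss of L dB is a gain of −L dB): F_i = 10^(NF_i/10), G_i = 10^(G_i,dB/10)
  Stage 1: F_1 = 10^(0.520/10) = 1.127, G_1 = 10^(24.1/10) = 257.0
  Stage 2: F_2 = 10^(10.9/10) = 12.30, G_2 = 10^(−8.51/10) = 0.1409
  Stage 3: F_3 = 10^(2.06/10) = 1.607, G_3 = 10^(−2.06/10) = 0.6223
Friis cascade:
  F = 1.127 + (12.30 − 1)/257.0 + (1.607 − 1)/36.22 = 1.188
NF = 10 log₁₀(1.188) = 0.75 dB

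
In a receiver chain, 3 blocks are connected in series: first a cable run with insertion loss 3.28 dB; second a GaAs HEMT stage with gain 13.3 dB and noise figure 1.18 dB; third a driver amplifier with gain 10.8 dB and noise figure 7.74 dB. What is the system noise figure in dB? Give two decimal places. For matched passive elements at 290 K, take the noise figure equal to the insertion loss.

5.16 dB

Convert to linear (a loss of L dB is a gain of −L dB): F_i = 10^(NF_i/10), G_i = 10^(G_i,dB/10)
  Stage 1: F_1 = 10^(3.28/10) = 2.128, G_1 = 10^(−3.28/10) = 0.4699
  Stage 2: F_2 = 10^(1.18/10) = 1.312, G_2 = 10^(13.3/10) = 21.38
  Stage 3: F_3 = 10^(7.74/10) = 5.943, G_3 = 10^(10.8/10) = 12.02
Friis cascade:
  F = 2.128 + (1.312 − 1)/0.4699 + (5.943 − 1)/10.05 = 3.285
NF = 10 log₁₀(3.285) = 5.16 dB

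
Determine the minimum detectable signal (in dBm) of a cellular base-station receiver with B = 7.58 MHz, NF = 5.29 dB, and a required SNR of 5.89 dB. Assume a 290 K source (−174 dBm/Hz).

−94.0 dBm

Sensitivity = −174 + 10 log₁₀(B) + NF + SNR_min
= −174 + 68.8 + 5.29 + 5.89
= −94.02 dBm → −94.0 dBm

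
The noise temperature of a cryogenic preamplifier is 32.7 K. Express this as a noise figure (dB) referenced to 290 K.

F = 1 + T_e/T₀ = 1 + 32.7/290 = 1.11276
NF = 10 log₁₀(1.11276) = 0.464 dB

0.464 dB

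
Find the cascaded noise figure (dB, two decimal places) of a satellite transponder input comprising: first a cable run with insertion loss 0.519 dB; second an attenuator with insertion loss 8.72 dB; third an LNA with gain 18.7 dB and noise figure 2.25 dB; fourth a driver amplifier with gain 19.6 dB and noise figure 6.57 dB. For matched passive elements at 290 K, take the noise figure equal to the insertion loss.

Convert to linear (a loss of L dB is a gain of −L dB): F_i = 10^(NF_i/10), G_i = 10^(G_i,dB/10)
  Stage 1: F_1 = 10^(0.519/10) = 1.127, G_1 = 10^(−0.519/10) = 0.8874
  Stage 2: F_2 = 10^(8.72/10) = 7.447, G_2 = 10^(−8.72/10) = 0.1343
  Stage 3: F_3 = 10^(2.25/10) = 1.679, G_3 = 10^(18.7/10) = 74.13
  Stage 4: F_4 = 10^(6.57/10) = 4.539, G_4 = 10^(19.6/10) = 91.20
Friis cascade:
  F = 1.127 + (7.447 − 1)/0.8874 + (1.679 − 1)/0.1192 + (4.539 − 1)/8.833 = 14.49
NF = 10 log₁₀(14.49) = 11.61 dB

11.61 dB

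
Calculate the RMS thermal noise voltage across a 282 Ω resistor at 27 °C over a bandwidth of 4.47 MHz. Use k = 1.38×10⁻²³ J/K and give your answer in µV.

4.57 µV

T = 27 °C + 273.15 = 300.15 K
V_n = √(4kTRB)
4kTRB = 4 × 1.38×10⁻²³ × 300.15 × 2.82×10² × 4.47×10⁶ = 2.09×10⁻¹¹ V²
V_n = √(2.09×10⁻¹¹) = 4.57×10⁻⁶ V = 4.57 µV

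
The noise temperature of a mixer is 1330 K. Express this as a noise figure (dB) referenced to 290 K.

F = 1 + T_e/T₀ = 1 + 1330/290 = 5.58621
NF = 10 log₁₀(5.58621) = 7.47 dB

7.47 dB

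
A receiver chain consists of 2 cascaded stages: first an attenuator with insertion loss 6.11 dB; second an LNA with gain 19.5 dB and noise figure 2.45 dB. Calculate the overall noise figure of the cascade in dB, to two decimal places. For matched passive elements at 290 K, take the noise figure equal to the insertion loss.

Convert to linear (a loss of L dB is a gain of −L dB): F_i = 10^(NF_i/10), G_i = 10^(G_i,dB/10)
  Stage 1: F_1 = 10^(6.11/10) = 4.083, G_1 = 10^(−6.11/10) = 0.2449
  Stage 2: F_2 = 10^(2.45/10) = 1.758, G_2 = 10^(19.5/10) = 89.13
Friis cascade:
  F = 4.083 + (1.758 − 1)/0.2449 = 7.178
NF = 10 log₁₀(7.178) = 8.56 dB

8.56 dB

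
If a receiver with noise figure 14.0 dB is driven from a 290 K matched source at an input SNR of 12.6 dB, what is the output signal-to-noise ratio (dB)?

−1.4 dB

By definition F = SNR_in/SNR_out, so in dB: SNR_out = SNR_in − NF
SNR_out = 12.6 − 14.0 = −1.4 dB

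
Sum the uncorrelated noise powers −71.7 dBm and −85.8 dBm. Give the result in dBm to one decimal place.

Convert to linear, add, convert back:
P₁ = 6.76×10⁻¹¹ W, P₂ = 2.63×10⁻¹² W
P_tot = 7.02×10⁻¹¹ W → 10 log₁₀(P_tot / 10⁻³) = −71.5 dBm

−71.5 dBm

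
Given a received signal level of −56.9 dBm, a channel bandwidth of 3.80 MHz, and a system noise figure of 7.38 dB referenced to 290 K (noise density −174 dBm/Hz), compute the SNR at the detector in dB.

Noise floor: N = −174 + 10 log₁₀(B) + NF
10 log₁₀(3.80×10⁶) = 65.8 dB
N = −174 + 65.8 + 7.38 = −100.82 dBm
SNR = P_sig − N = −56.9 − (−100.82) = 43.92 dB → 43.9 dB

43.9 dB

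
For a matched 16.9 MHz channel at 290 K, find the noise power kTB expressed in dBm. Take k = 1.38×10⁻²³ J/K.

P_n = kTB = 1.38×10⁻²³ × 290 × 1.69×10⁷ = 6.76×10⁻¹⁴ W
In dBm: 10 log₁₀(6.76×10⁻¹⁴ / 10⁻³) = −101.7 dBm

−101.7 dBm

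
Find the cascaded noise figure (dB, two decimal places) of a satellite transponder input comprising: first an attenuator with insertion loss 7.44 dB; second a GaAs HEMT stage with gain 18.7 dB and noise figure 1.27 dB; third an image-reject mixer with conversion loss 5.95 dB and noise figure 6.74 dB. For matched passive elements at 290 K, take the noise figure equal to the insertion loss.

Convert to linear (a loss of L dB is a gain of −L dB): F_i = 10^(NF_i/10), G_i = 10^(G_i,dB/10)
  Stage 1: F_1 = 10^(7.44/10) = 5.546, G_1 = 10^(−7.44/10) = 0.1803
  Stage 2: F_2 = 10^(1.27/10) = 1.340, G_2 = 10^(18.7/10) = 74.13
  Stage 3: F_3 = 10^(6.74/10) = 4.721, G_3 = 10^(−5.95/10) = 0.2541
Friis cascade:
  F = 5.546 + (1.340 − 1)/0.1803 + (4.721 − 1)/13.37 = 7.709
NF = 10 log₁₀(7.709) = 8.87 dB

8.87 dB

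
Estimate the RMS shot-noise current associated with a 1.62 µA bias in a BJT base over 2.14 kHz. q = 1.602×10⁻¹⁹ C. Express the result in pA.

I_n = √(2qI·B)
2qI·B = 2 × 1.602×10⁻¹⁹ × 1.62×10⁻⁶ × 2.14×10³ = 1.11×10⁻²¹ A²
I_n = √(1.11×10⁻²¹) = 3.33×10⁻¹¹ A = 33.3 pA

33.3 pA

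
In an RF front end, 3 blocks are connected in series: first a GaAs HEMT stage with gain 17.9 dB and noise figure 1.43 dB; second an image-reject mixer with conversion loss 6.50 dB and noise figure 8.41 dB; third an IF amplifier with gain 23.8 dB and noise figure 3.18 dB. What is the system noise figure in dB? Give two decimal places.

1.94 dB

Convert to linear (a loss of L dB is a gain of −L dB): F_i = 10^(NF_i/10), G_i = 10^(G_i,dB/10)
  Stage 1: F_1 = 10^(1.43/10) = 1.390, G_1 = 10^(17.9/10) = 61.66
  Stage 2: F_2 = 10^(8.41/10) = 6.934, G_2 = 10^(−6.50/10) = 0.2239
  Stage 3: F_3 = 10^(3.18/10) = 2.080, G_3 = 10^(23.8/10) = 239.9
Friis cascade:
  F = 1.390 + (6.934 − 1)/61.66 + (2.080 − 1)/13.80 = 1.564
NF = 10 log₁₀(1.564) = 1.94 dB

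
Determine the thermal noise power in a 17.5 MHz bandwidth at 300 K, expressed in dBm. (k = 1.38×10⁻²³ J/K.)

−101.4 dBm

P_n = kTB = 1.38×10⁻²³ × 300 × 1.75×10⁷ = 7.25×10⁻¹⁴ W
In dBm: 10 log₁₀(7.25×10⁻¹⁴ / 10⁻³) = −101.4 dBm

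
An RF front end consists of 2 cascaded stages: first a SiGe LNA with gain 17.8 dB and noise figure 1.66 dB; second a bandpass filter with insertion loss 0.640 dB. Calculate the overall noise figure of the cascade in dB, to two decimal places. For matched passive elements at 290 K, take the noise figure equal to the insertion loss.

1.67 dB

Convert to linear (a loss of L dB is a gain of −L dB): F_i = 10^(NF_i/10), G_i = 10^(G_i,dB/10)
  Stage 1: F_1 = 10^(1.66/10) = 1.466, G_1 = 10^(17.8/10) = 60.26
  Stage 2: F_2 = 10^(0.640/10) = 1.159, G_2 = 10^(−0.640/10) = 0.8630
Friis cascade:
  F = 1.466 + (1.159 − 1)/60.26 = 1.468
NF = 10 log₁₀(1.468) = 1.67 dB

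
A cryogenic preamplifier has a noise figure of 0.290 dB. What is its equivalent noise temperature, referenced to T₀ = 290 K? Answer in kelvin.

F = 10^(0.290/10) = 1.06905
T_e = (F − 1)·T₀ = (1.06905 − 1) × 290 = 20.0 K

20.0 K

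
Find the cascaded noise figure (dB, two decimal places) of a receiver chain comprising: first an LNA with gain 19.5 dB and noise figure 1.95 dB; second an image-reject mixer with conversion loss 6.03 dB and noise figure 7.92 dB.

2.11 dB

Convert to linear (a loss of L dB is a gain of −L dB): F_i = 10^(NF_i/10), G_i = 10^(G_i,dB/10)
  Stage 1: F_1 = 10^(1.95/10) = 1.567, G_1 = 10^(19.5/10) = 89.13
  Stage 2: F_2 = 10^(7.92/10) = 6.194, G_2 = 10^(−6.03/10) = 0.2495
Friis cascade:
  F = 1.567 + (6.194 − 1)/89.13 = 1.625
NF = 10 log₁₀(1.625) = 2.11 dB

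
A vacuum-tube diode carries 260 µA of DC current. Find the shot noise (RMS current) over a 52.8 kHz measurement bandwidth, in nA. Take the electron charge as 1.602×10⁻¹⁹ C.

I_n = √(2qI·B)
2qI·B = 2 × 1.602×10⁻¹⁹ × 2.60×10⁻⁴ × 5.28×10⁴ = 4.40×10⁻¹⁸ A²
I_n = √(4.40×10⁻¹⁸) = 2.10×10⁻⁹ A = 2.10 nA

2.10 nA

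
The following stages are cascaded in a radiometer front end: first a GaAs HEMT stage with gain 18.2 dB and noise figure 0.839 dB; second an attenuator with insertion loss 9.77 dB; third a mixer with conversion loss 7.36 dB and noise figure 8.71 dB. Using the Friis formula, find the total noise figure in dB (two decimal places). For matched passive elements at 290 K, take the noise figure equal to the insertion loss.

Convert to linear (a loss of L dB is a gain of −L dB): F_i = 10^(NF_i/10), G_i = 10^(G_i,dB/10)
  Stage 1: F_1 = 10^(0.839/10) = 1.213, G_1 = 10^(18.2/10) = 66.07
  Stage 2: F_2 = 10^(9.77/10) = 9.484, G_2 = 10^(−9.77/10) = 0.1054
  Stage 3: F_3 = 10^(8.71/10) = 7.430, G_3 = 10^(−7.36/10) = 0.1837
Friis cascade:
  F = 1.213 + (9.484 − 1)/66.07 + (7.430 − 1)/6.966 = 2.265
NF = 10 log₁₀(2.265) = 3.55 dB

3.55 dB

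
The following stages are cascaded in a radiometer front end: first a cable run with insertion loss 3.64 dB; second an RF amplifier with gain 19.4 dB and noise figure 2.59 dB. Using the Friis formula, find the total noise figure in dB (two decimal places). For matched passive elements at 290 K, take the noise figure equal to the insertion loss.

Convert to linear (a loss of L dB is a gain of −L dB): F_i = 10^(NF_i/10), G_i = 10^(G_i,dB/10)
  Stage 1: F_1 = 10^(3.64/10) = 2.312, G_1 = 10^(−3.64/10) = 0.4325
  Stage 2: F_2 = 10^(2.59/10) = 1.816, G_2 = 10^(19.4/10) = 87.10
Friis cascade:
  F = 2.312 + (1.816 − 1)/0.4325 = 4.198
NF = 10 log₁₀(4.198) = 6.23 dB

6.23 dB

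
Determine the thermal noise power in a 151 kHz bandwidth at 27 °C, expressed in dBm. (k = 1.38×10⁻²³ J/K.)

T = 27 °C + 273.15 = 300.15 K
P_n = kTB = 1.38×10⁻²³ × 300.15 × 1.51×10⁵ = 6.25×10⁻¹⁶ W
In dBm: 10 log₁₀(6.25×10⁻¹⁶ / 10⁻³) = −122.0 dBm

−122.0 dBm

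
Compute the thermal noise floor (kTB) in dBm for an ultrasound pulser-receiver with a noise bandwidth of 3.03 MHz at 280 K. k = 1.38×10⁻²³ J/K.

−109.3 dBm

P_n = kTB = 1.38×10⁻²³ × 280 × 3.03×10⁶ = 1.17×10⁻¹⁴ W
In dBm: 10 log₁₀(1.17×10⁻¹⁴ / 10⁻³) = −109.3 dBm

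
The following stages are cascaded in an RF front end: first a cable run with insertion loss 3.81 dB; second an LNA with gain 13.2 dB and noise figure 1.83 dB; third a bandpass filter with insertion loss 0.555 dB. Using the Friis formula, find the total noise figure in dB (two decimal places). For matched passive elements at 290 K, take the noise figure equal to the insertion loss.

Convert to linear (a loss of L dB is a gain of −L dB): F_i = 10^(NF_i/10), G_i = 10^(G_i,dB/10)
  Stage 1: F_1 = 10^(3.81/10) = 2.404, G_1 = 10^(−3.81/10) = 0.4159
  Stage 2: F_2 = 10^(1.83/10) = 1.524, G_2 = 10^(13.2/10) = 20.89
  Stage 3: F_3 = 10^(0.555/10) = 1.136, G_3 = 10^(−0.555/10) = 0.8800
Friis cascade:
  F = 2.404 + (1.524 − 1)/0.4159 + (1.136 − 1)/8.690 = 3.680
NF = 10 log₁₀(3.680) = 5.66 dB

5.66 dB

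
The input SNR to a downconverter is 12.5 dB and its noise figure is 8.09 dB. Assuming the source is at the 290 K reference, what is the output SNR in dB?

4.41 dB

By definition F = SNR_in/SNR_out, so in dB: SNR_out = SNR_in − NF
SNR_out = 12.5 − 8.09 = 4.41 dB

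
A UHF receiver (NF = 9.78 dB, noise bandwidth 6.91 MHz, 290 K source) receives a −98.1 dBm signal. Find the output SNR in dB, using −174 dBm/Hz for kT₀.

−2.3 dB

Noise floor: N = −174 + 10 log₁₀(B) + NF
10 log₁₀(6.91×10⁶) = 68.39 dB
N = −174 + 68.39 + 9.78 = −95.83 dBm
SNR = P_sig − N = −98.1 − (−95.83) = −2.27 dB → −2.3 dB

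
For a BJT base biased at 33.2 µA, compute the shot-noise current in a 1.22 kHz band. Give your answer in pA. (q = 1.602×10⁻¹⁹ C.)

I_n = √(2qI·B)
2qI·B = 2 × 1.602×10⁻¹⁹ × 3.32×10⁻⁵ × 1.22×10³ = 1.30×10⁻²⁰ A²
I_n = √(1.30×10⁻²⁰) = 1.14×10⁻¹⁰ A = 114 pA

114 pA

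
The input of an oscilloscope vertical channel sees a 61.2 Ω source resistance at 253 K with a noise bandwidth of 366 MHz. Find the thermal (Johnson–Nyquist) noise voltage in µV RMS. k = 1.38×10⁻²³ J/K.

17.7 µV

V_n = √(4kTRB)
4kTRB = 4 × 1.38×10⁻²³ × 253 × 6.12×10¹ × 3.66×10⁸ = 3.13×10⁻¹⁰ V²
V_n = √(3.13×10⁻¹⁰) = 1.77×10⁻⁵ V = 17.7 µV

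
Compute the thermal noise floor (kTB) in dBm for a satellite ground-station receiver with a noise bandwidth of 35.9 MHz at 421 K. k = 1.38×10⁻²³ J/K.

P_n = kTB = 1.38×10⁻²³ × 421 × 3.59×10⁷ = 2.09×10⁻¹³ W
In dBm: 10 log₁₀(2.09×10⁻¹³ / 10⁻³) = −96.8 dBm

−96.8 dBm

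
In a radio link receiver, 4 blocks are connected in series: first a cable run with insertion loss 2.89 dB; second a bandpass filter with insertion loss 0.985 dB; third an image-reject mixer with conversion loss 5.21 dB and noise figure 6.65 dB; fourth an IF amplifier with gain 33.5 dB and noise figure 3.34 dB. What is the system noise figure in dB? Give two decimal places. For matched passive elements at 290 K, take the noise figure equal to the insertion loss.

13.15 dB

Convert to linear (a loss of L dB is a gain of −L dB): F_i = 10^(NF_i/10), G_i = 10^(G_i,dB/10)
  Stage 1: F_1 = 10^(2.89/10) = 1.945, G_1 = 10^(−2.89/10) = 0.5140
  Stage 2: F_2 = 10^(0.985/10) = 1.255, G_2 = 10^(−0.985/10) = 0.7971
  Stage 3: F_3 = 10^(6.65/10) = 4.624, G_3 = 10^(−5.21/10) = 0.3013
  Stage 4: F_4 = 10^(3.34/10) = 2.158, G_4 = 10^(33.5/10) = 2239
Friis cascade:
  F = 1.945 + (1.255 − 1)/0.5140 + (4.624 − 1)/0.4097 + (2.158 − 1)/0.1235 = 20.66
NF = 10 log₁₀(20.66) = 13.15 dB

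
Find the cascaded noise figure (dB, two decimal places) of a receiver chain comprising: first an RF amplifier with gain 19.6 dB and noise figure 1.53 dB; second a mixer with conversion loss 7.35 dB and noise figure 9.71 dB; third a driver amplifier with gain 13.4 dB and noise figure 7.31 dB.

Convert to linear (a loss of L dB is a gain of −L dB): F_i = 10^(NF_i/10), G_i = 10^(G_i,dB/10)
  Stage 1: F_1 = 10^(1.53/10) = 1.422, G_1 = 10^(19.6/10) = 91.20
  Stage 2: F_2 = 10^(9.71/10) = 9.354, G_2 = 10^(−7.35/10) = 0.1841
  Stage 3: F_3 = 10^(7.31/10) = 5.383, G_3 = 10^(13.4/10) = 21.88
Friis cascade:
  F = 1.422 + (9.354 − 1)/91.20 + (5.383 − 1)/16.79 = 1.775
NF = 10 log₁₀(1.775) = 2.49 dB

2.49 dB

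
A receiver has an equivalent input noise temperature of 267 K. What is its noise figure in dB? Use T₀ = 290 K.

2.83 dB

F = 1 + T_e/T₀ = 1 + 267/290 = 1.92069
NF = 10 log₁₀(1.92069) = 2.83 dB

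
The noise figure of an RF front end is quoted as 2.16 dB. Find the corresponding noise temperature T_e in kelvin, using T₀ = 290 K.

187 K

F = 10^(2.16/10) = 1.64437
T_e = (F − 1)·T₀ = (1.64437 − 1) × 290 = 187 K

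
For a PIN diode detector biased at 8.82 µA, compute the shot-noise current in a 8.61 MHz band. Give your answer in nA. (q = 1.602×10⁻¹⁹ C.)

I_n = √(2qI·B)
2qI·B = 2 × 1.602×10⁻¹⁹ × 8.82×10⁻⁶ × 8.61×10⁶ = 2.43×10⁻¹⁷ A²
I_n = √(2.43×10⁻¹⁷) = 4.93×10⁻⁹ A = 4.93 nA

4.93 nA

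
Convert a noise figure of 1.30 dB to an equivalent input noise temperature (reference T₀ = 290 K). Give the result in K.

101 K

F = 10^(1.30/10) = 1.34896
T_e = (F − 1)·T₀ = (1.34896 − 1) × 290 = 101 K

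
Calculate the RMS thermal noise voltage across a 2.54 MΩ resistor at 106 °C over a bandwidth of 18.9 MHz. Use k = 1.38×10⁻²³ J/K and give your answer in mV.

1.00 mV

T = 106 °C + 273.15 = 379.15 K
V_n = √(4kTRB)
4kTRB = 4 × 1.38×10⁻²³ × 379.15 × 2.54×10⁶ × 1.89×10⁷ = 1.00×10⁻⁶ V²
V_n = √(1.00×10⁻⁶) = 1.00×10⁻³ V = 1.00 mV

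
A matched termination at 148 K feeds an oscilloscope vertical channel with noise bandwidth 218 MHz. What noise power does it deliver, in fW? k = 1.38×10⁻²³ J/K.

P_n = kTB = 1.38×10⁻²³ × 148 × 2.18×10⁸ = 4.45×10⁻¹³ W = 445 fW

445 fW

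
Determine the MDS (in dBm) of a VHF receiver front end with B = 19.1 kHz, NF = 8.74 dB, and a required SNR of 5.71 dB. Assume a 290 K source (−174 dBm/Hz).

Sensitivity = −174 + 10 log₁₀(B) + NF + SNR_min
= −174 + 42.81 + 8.74 + 5.71
= −116.74 dBm → −116.7 dBm

−116.7 dBm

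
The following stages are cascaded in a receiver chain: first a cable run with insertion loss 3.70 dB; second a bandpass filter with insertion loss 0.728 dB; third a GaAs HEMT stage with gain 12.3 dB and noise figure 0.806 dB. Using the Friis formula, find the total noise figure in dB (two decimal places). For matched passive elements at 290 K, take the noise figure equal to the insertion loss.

5.23 dB

Convert to linear (a loss of L dB is a gain of −L dB): F_i = 10^(NF_i/10), G_i = 10^(G_i,dB/10)
  Stage 1: F_1 = 10^(3.70/10) = 2.344, G_1 = 10^(−3.70/10) = 0.4266
  Stage 2: F_2 = 10^(0.728/10) = 1.182, G_2 = 10^(−0.728/10) = 0.8457
  Stage 3: F_3 = 10^(0.806/10) = 1.204, G_3 = 10^(12.3/10) = 16.98
Friis cascade:
  F = 2.344 + (1.182 − 1)/0.4266 + (1.204 − 1)/0.3607 = 3.337
NF = 10 log₁₀(3.337) = 5.23 dB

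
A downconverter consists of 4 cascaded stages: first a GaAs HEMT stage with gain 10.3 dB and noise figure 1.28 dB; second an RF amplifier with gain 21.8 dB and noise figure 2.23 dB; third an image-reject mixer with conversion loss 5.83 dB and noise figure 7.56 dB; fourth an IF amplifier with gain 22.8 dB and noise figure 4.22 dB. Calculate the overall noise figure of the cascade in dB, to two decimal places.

Convert to linear (a loss of L dB is a gain of −L dB): F_i = 10^(NF_i/10), G_i = 10^(G_i,dB/10)
  Stage 1: F_1 = 10^(1.28/10) = 1.343, G_1 = 10^(10.3/10) = 10.72
  Stage 2: F_2 = 10^(2.23/10) = 1.671, G_2 = 10^(21.8/10) = 151.4
  Stage 3: F_3 = 10^(7.56/10) = 5.702, G_3 = 10^(−5.83/10) = 0.2612
  Stage 4: F_4 = 10^(4.22/10) = 2.642, G_4 = 10^(22.8/10) = 190.5
Friis cascade:
  F = 1.343 + (1.671 − 1)/10.72 + (5.702 − 1)/1622 + (2.642 − 1)/423.6 = 1.412
NF = 10 log₁₀(1.412) = 1.50 dB

1.50 dB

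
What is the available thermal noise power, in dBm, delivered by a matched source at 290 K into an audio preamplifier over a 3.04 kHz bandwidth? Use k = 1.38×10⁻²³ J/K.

−139.1 dBm

P_n = kTB = 1.38×10⁻²³ × 290 × 3.04×10³ = 1.22×10⁻¹⁷ W
In dBm: 10 log₁₀(1.22×10⁻¹⁷ / 10⁻³) = −139.1 dBm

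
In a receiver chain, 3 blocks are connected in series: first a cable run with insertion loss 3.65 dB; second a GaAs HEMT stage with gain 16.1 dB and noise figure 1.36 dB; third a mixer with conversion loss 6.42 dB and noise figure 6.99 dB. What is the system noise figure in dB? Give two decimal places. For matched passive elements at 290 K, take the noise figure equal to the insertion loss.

5.31 dB

Convert to linear (a loss of L dB is a gain of −L dB): F_i = 10^(NF_i/10), G_i = 10^(G_i,dB/10)
  Stage 1: F_1 = 10^(3.65/10) = 2.317, G_1 = 10^(−3.65/10) = 0.4315
  Stage 2: F_2 = 10^(1.36/10) = 1.368, G_2 = 10^(16.1/10) = 40.74
  Stage 3: F_3 = 10^(6.99/10) = 5.000, G_3 = 10^(−6.42/10) = 0.2280
Friis cascade:
  F = 2.317 + (1.368 − 1)/0.4315 + (5.000 − 1)/17.58 = 3.397
NF = 10 log₁₀(3.397) = 5.31 dB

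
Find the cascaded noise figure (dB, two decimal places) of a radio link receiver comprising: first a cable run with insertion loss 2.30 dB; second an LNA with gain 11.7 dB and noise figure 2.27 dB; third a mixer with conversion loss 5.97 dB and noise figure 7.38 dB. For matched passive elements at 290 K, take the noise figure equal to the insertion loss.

Convert to linear (a loss of L dB is a gain of −L dB): F_i = 10^(NF_i/10), G_i = 10^(G_i,dB/10)
  Stage 1: F_1 = 10^(2.30/10) = 1.698, G_1 = 10^(−2.30/10) = 0.5888
  Stage 2: F_2 = 10^(2.27/10) = 1.687, G_2 = 10^(11.7/10) = 14.79
  Stage 3: F_3 = 10^(7.38/10) = 5.470, G_3 = 10^(−5.97/10) = 0.2529
Friis cascade:
  F = 1.698 + (1.687 − 1)/0.5888 + (5.470 − 1)/8.710 = 3.377
NF = 10 log₁₀(3.377) = 5.29 dB

5.29 dB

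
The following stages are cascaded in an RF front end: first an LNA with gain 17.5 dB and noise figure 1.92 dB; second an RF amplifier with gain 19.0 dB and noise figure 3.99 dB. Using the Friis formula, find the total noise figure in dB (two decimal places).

1.99 dB

Convert to linear (a loss of L dB is a gain of −L dB): F_i = 10^(NF_i/10), G_i = 10^(G_i,dB/10)
  Stage 1: F_1 = 10^(1.92/10) = 1.556, G_1 = 10^(17.5/10) = 56.23
  Stage 2: F_2 = 10^(3.99/10) = 2.506, G_2 = 10^(19.0/10) = 79.43
Friis cascade:
  F = 1.556 + (2.506 − 1)/56.23 = 1.583
NF = 10 log₁₀(1.583) = 1.99 dB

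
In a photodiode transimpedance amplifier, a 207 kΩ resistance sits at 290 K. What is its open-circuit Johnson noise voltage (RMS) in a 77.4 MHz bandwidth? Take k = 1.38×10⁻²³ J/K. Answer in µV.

V_n = √(4kTRB)
4kTRB = 4 × 1.38×10⁻²³ × 290 × 2.07×10⁵ × 7.74×10⁷ = 2.56×10⁻⁷ V²
V_n = √(2.56×10⁻⁷) = 5.06×10⁻⁴ V = 506 µV

506 µV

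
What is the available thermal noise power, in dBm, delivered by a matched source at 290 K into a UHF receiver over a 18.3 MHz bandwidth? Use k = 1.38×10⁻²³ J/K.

P_n = kTB = 1.38×10⁻²³ × 290 × 1.83×10⁷ = 7.32×10⁻¹⁴ W
In dBm: 10 log₁₀(7.32×10⁻¹⁴ / 10⁻³) = −101.4 dBm

−101.4 dBm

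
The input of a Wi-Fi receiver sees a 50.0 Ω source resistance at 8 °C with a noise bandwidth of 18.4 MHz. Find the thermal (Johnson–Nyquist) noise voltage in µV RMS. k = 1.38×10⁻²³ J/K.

T = 8 °C + 273.15 = 281.15 K
V_n = √(4kTRB)
4kTRB = 4 × 1.38×10⁻²³ × 281.15 × 5.00×10¹ × 1.84×10⁷ = 1.43×10⁻¹¹ V²
V_n = √(1.43×10⁻¹¹) = 3.78×10⁻⁶ V = 3.78 µV

3.78 µV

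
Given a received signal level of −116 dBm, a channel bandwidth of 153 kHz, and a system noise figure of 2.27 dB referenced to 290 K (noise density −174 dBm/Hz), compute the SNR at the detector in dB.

Noise floor: N = −174 + 10 log₁₀(B) + NF
10 log₁₀(1.53×10⁵) = 51.85 dB
N = −174 + 51.85 + 2.27 = −119.88 dBm
SNR = P_sig − N = −116 − (−119.88) = 3.88 dB → 3.9 dB

3.9 dB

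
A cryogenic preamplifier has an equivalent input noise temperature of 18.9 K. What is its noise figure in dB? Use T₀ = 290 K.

F = 1 + T_e/T₀ = 1 + 18.9/290 = 1.06517
NF = 10 log₁₀(1.06517) = 0.274 dB

0.274 dB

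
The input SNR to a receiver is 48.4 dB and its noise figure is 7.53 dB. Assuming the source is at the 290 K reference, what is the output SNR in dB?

40.87 dB

By definition F = SNR_in/SNR_out, so in dB: SNR_out = SNR_in − NF
SNR_out = 48.4 − 7.53 = 40.87 dB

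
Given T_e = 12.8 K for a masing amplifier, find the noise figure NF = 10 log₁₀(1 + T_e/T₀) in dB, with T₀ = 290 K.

0.188 dB

F = 1 + T_e/T₀ = 1 + 12.8/290 = 1.04414
NF = 10 log₁₀(1.04414) = 0.188 dB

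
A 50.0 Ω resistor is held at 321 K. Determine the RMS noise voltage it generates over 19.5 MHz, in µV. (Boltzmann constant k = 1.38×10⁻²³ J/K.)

4.16 µV

V_n = √(4kTRB)
4kTRB = 4 × 1.38×10⁻²³ × 321 × 5.00×10¹ × 1.95×10⁷ = 1.73×10⁻¹¹ V²
V_n = √(1.73×10⁻¹¹) = 4.16×10⁻⁶ V = 4.16 µV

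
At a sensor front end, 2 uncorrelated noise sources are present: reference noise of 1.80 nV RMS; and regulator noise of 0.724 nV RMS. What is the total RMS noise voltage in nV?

Uncorrelated sources add in power (mean-square): V_tot = √(ΣV_i²)
V_tot = √[(1.80×10⁻⁹)² + (7.24×10⁻¹⁰)²] = 1.94×10⁻⁹ V = 1.94 nV

1.94 nV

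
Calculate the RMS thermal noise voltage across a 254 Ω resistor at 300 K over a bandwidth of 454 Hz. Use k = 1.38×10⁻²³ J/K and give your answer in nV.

43.7 nV

V_n = √(4kTRB)
4kTRB = 4 × 1.38×10⁻²³ × 300 × 2.54×10² × 4.54×10² = 1.91×10⁻¹⁵ V²
V_n = √(1.91×10⁻¹⁵) = 4.37×10⁻⁸ V = 43.7 nV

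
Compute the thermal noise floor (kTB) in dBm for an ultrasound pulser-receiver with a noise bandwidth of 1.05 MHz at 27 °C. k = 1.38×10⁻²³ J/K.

T = 27 °C + 273.15 = 300.15 K
P_n = kTB = 1.38×10⁻²³ × 300.15 × 1.05×10⁶ = 4.35×10⁻¹⁵ W
In dBm: 10 log₁₀(4.35×10⁻¹⁵ / 10⁻³) = −113.6 dBm

−113.6 dBm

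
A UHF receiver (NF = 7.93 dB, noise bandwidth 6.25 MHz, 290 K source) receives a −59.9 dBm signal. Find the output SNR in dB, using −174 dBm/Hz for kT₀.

Noise floor: N = −174 + 10 log₁₀(B) + NF
10 log₁₀(6.25×10⁶) = 67.96 dB
N = −174 + 67.96 + 7.93 = −98.11 dBm
SNR = P_sig − N = −59.9 − (−98.11) = 38.21 dB → 38.2 dB

38.2 dB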